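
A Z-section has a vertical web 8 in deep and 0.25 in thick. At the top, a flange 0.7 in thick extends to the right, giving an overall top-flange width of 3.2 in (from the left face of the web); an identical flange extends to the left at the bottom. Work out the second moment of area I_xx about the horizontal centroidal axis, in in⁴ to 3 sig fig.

I_xx ≈ 65.9 in⁴

Treat the section as a set of non-overlapping primitives; coordinates are from the bounding-box lower-left.
Web: 0.25 × 8, A = 2 in², y = 4 in, Ī = 10.667 in⁴.
Top flange (beyond web): 2.95 × 0.7, A = 2.065 in², y = 7.65 in, Ī = 0.084321 in⁴.
Bottom flange (beyond web): 2.95 × 0.7, A = 2.065 in², y = 0.35 in, Ī = 0.084321 in⁴.
Centroid: ȳ = ΣA·y / ΣA = 4 in.
Transfer each piece to the horizontal centroidal axis using Ī + A·d² with d = y − 4:
  web: d = 0 in → contributes +10.667 in⁴
  top flange (beyond web): d = 3.65 in → contributes +27.595 in⁴
  bottom flange (beyond web): d = -3.65 in → contributes +27.595 in⁴
Total I = 65.857 in⁴.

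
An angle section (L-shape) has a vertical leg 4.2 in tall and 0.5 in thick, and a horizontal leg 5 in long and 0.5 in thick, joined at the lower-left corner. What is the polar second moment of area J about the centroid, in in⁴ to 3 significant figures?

J ≈ 17.5 in⁴

Treat the section as a set of non-overlapping primitives; coordinates are from the bounding-box lower-left.
Vertical leg: 0.5 × 4.2, A = 2.1 in², y = 2.1 in, Ī = 3.087 in⁴.
Horizontal leg (remainder): 4.5 × 0.5, A = 2.25 in², y = 0.25 in, Ī = 0.046875 in⁴.
Centroid: ȳ = ΣA·y / ΣA = 1.1431 in.
Transfer each piece to the centroidal x-axis using Ī + A·d² with d = y − 1.1431:
  vertical leg: d = 0.9569 in → contributes +5.0099 in⁴
  horizontal leg (remainder): d = -0.8931 in → contributes +1.8416 in⁴
Total I = 6.8514 in⁴.
For the y-axis: x̄ = 1.5431 in.
Repeating about the centroidal y-axis gives I_y = 10.629 in⁴.
Polar second moment: J = I_x + I_y = 17.481 in⁴.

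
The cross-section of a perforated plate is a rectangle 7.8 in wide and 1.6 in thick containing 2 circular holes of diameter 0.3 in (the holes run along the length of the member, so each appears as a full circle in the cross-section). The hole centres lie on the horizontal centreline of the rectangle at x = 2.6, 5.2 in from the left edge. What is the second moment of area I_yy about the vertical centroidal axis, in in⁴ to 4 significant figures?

I_yy ≈ 63.03 in⁴

Decompose the section into non-overlapping parts with the origin at the bottom-left of its bounding rectangle.
Plate: 7.8 × 1.6, A = 12.48 in², x = 3.9 in, Ī = 63.2736 in⁴.
Hole 1 (subtracted): ⌀0.3, A = 0.0706858 in², x = 2.6 in, Ī = 0.000397608 in⁴.
Hole 2 (subtracted): ⌀0.3, A = 0.0706858 in², x = 5.2 in, Ī = 0.000397608 in⁴.
By symmetry the centroid is at mid-width, x̄ = 3.9 in.
Transfer each piece to the vertical centroidal axis using Ī + A·d² with d = x − 3.9:
  plate: d = 0 in → contributes +63.2736 in⁴
  hole 1: d = -1.3 in → contributes −0.119857 in⁴
  hole 2: d = 1.3 in → contributes −0.119857 in⁴
Total I = 63.0339 in⁴.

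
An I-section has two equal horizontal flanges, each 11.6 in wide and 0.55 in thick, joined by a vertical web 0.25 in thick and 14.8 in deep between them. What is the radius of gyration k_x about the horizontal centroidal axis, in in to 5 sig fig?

k_x ≈ 7.0560 in

Split into non-overlapping primitives; take the origin at the lower-left of the bounding box.
Bottom flange: 11.6 × 0.55, A = 6.38 in², y = 0.275 in, Ī = 0.1608292 in⁴.
Web: 0.25 × 14.8, A = 3.7 in², y = 7.95 in, Ī = 67.53733 in⁴.
Top flange: 11.6 × 0.55, A = 6.38 in², y = 15.625 in, Ī = 0.1608292 in⁴.
By symmetry the centroid is at mid-height, ȳ = 7.95 in.
Transfer each piece to the horizontal centroidal axis using Ī + A·d² with d = y − 7.95:
  bottom flange: d = -7.675 in → contributes +375.9787 in⁴
  web: d = 0 in → contributes +67.53733 in⁴
  top flange: d = 7.675 in → contributes +375.9787 in⁴
Total I = 819.4948 in⁴.
Radius of gyration: k = √(I/A) = √(819.4948 / 16.46) = 7.055994 in.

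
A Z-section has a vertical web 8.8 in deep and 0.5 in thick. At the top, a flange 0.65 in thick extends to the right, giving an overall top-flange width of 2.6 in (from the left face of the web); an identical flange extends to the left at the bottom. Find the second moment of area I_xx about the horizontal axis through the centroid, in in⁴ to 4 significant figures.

I_xx ≈ 73.82 in⁴

Decompose the section into non-overlapping parts with the origin at the bottom-left of its bounding rectangle.
Web: 0.5 × 8.8, A = 4.4 in², y = 4.4 in, Ī = 28.3947 in⁴.
Top flange (beyond web): 2.1 × 0.65, A = 1.365 in², y = 8.475 in, Ī = 0.0480594 in⁴.
Bottom flange (beyond web): 2.1 × 0.65, A = 1.365 in², y = 0.325 in, Ī = 0.0480594 in⁴.
Centroid: ȳ = ΣA·y / ΣA = 4.4 in.
Transfer each piece to the horizontal axis through the centroid using Ī + A·d² with d = y − 4.4:
  web: d = 0 in → contributes +28.3947 in⁴
  top flange (beyond web): d = 4.075 in → contributes +22.7147 in⁴
  bottom flange (beyond web): d = -4.075 in → contributes +22.7147 in⁴
Total I = 73.8241 in⁴.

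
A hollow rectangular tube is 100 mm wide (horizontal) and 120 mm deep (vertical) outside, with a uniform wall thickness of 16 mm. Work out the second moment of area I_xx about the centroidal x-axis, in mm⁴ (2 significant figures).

Split into non-overlapping primitives; take the origin at the lower-left of the bounding box.
Outer rectangle: 100 × 120, A = 12 000 mm², y = 60 mm, Ī = 14 400 000 mm⁴.
Inner void (subtracted): 68 × 88, A = 5 984 mm², y = 60 mm, Ī = 3 861 675 mm⁴.
By symmetry the centroid is at mid-height, ȳ = 60 mm.
All pieces are centred on the centroidal x-axis, so I = ΣĪ (holes subtracted) = 10 538 325 mm⁴.

I_xx ≈ 1.1 × 10⁷ mm⁴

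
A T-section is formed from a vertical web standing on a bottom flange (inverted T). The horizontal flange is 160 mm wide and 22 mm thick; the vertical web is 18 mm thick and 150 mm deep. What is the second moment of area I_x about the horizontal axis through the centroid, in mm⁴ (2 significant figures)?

I_x ≈ 1.7 × 10⁷ mm⁴

Treat the section as a set of non-overlapping primitives; coordinates are from the bounding-box lower-left.
Flange: 160 × 22, A = 3 520 mm², y = 11 mm, Ī = 141 973 mm⁴.
Web: 18 × 150, A = 2 700 mm², y = 97 mm, Ī = 5 062 500 mm⁴.
Centroid: ȳ = ΣA·y / ΣA = 48.33 mm.
Transfer each piece to the horizontal axis through the centroid using Ī + A·d² with d = y − 48.33:
  flange: d = -37.33 mm → contributes +5 047 508 mm⁴
  web: d = 48.67 mm → contributes +11 457 863 mm⁴
Total I = 16 505 371 mm⁴.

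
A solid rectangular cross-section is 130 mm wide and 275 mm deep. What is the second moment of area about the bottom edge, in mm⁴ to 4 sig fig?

I_base ≈ 9.012 × 10⁸ mm⁴

The section: 130 × 275, A = 35 750 mm², y = 137.5 mm, Ī = 225 299 479 mm⁴.
Transfer it to a horizontal axis along the bottom face using Ī + A·d² with d = y − 0:
  the section: d = 137.5 mm → contributes +901 197 917 mm⁴
Total I = 901 197 917 mm⁴.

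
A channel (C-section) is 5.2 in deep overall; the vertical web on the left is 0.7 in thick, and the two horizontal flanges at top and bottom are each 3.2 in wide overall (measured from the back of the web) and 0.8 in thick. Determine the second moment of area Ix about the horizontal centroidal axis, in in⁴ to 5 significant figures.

Ix ≈ 27.775 in⁴

Treat the section as a set of non-overlapping primitives; coordinates are from the bounding-box lower-left.
Web: 0.7 × 5.2, A = 3.64 in², y = 2.6 in, Ī = 8.202133 in⁴.
Top flange (beyond web): 2.5 × 0.8, A = 2 in², y = 4.8 in, Ī = 0.1066667 in⁴.
Bottom flange (beyond web): 2.5 × 0.8, A = 2 in², y = 0.4 in, Ī = 0.1066667 in⁴.
By symmetry the centroid is at mid-height, ȳ = 2.6 in.
Transfer each piece to the horizontal centroidal axis using Ī + A·d² with d = y − 2.6:
  web: d = 0 in → contributes +8.202133 in⁴
  top flange (beyond web): d = 2.2 in → contributes +9.786667 in⁴
  bottom flange (beyond web): d = -2.2 in → contributes +9.786667 in⁴
Total I = 27.77547 in⁴.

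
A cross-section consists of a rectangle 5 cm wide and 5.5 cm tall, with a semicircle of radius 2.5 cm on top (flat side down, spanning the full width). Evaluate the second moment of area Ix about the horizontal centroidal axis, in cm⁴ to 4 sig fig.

Ix ≈ 178.7 cm⁴

Decompose the section into non-overlapping parts with the origin at the bottom-left of its bounding rectangle.
Rectangular body: 5 × 5.5, A = 27.5 cm², y = 2.75 cm, Ī = 69.3229 cm⁴.
Semicircular cap: semicircle r = 2.5, A = 9.81748 cm², y = 6.56103 cm, Ī = 4.28738 cm⁴.
Centroid: ȳ = ΣA·y / ΣA = 3.75261 cm.
Transfer each piece to the horizontal centroidal axis using Ī + A·d² with d = y − 3.75261:
  rectangular body: d = -1.00261 cm → contributes +96.9664 cm⁴
  semicircular cap: d = 2.80843 cm → contributes +81.7204 cm⁴
Total I = 178.687 cm⁴.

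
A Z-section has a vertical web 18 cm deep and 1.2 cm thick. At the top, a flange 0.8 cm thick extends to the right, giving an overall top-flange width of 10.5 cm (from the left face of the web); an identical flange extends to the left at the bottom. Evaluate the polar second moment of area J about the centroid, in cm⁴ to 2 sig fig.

Decompose the section into non-overlapping parts with the origin at the bottom-left of its bounding rectangle.
Web: 1.2 × 18, A = 21.6 cm², y = 9 cm, Ī = 583.2 cm⁴.
Top flange (beyond web): 9.3 × 0.8, A = 7.44 cm², y = 17.6 cm, Ī = 0.3968 cm⁴.
Bottom flange (beyond web): 9.3 × 0.8, A = 7.44 cm², y = 0.4 cm, Ī = 0.3968 cm⁴.
Centroid: ȳ = ΣA·y / ΣA = 9 cm.
Transfer each piece to the centroidal x-axis using Ī + A·d² with d = y − 9:
  web: d = 0 cm → contributes +583.2 cm⁴
  top flange (beyond web): d = 8.6 cm → contributes +550.7 cm⁴
  bottom flange (beyond web): d = -8.6 cm → contributes +550.7 cm⁴
Total I = 1 685 cm⁴.
For the y-axis: x̄ = 9.9 cm.
Repeating about the centroidal y-axis gives I_y = 520 cm⁴.
Polar second moment: J = I_x + I_y = 2 204 cm⁴.

J ≈ 2200 cm⁴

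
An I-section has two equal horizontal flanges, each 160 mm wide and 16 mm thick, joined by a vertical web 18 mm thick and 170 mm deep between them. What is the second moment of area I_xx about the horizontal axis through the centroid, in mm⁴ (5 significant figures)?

Split into non-overlapping primitives; take the origin at the lower-left of the bounding box.
Bottom flange: 160 × 16, A = 2 560 mm², y = 8 mm, Ī = 54613.33 mm⁴.
Web: 18 × 170, A = 3 060 mm², y = 101 mm, Ī = 7 369 500 mm⁴.
Top flange: 160 × 16, A = 2 560 mm², y = 194 mm, Ī = 54613.33 mm⁴.
By symmetry the centroid is at mid-height, ȳ = 101 mm.
Transfer each piece to the horizontal axis through the centroid using Ī + A·d² with d = y − 101:
  bottom flange: d = -93 mm → contributes +22 196 053 mm⁴
  web: d = 0 mm → contributes +7 369 500 mm⁴
  top flange: d = 93 mm → contributes +22 196 053 mm⁴
Total I = 51 761 607 mm⁴.

I_xx ≈ 5.1762 × 10⁷ mm⁴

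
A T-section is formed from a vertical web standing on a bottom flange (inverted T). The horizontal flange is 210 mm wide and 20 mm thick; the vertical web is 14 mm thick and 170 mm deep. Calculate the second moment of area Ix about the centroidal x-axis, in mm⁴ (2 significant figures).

Split into non-overlapping primitives; take the origin at the lower-left of the bounding box.
Flange: 210 × 20, A = 4 200 mm², y = 10 mm, Ī = 140 000 mm⁴.
Web: 14 × 170, A = 2 380 mm², y = 105 mm, Ī = 5 731 833 mm⁴.
Centroid: ȳ = ΣA·y / ΣA = 44.36 mm.
Transfer each piece to the centroidal x-axis using Ī + A·d² with d = y − 44.36:
  flange: d = -34.36 mm → contributes +5 099 052 mm⁴
  web: d = 60.64 mm → contributes +14 483 101 mm⁴
Total I = 19 582 152 mm⁴.

Ix ≈ 2.0 × 10⁷ mm⁴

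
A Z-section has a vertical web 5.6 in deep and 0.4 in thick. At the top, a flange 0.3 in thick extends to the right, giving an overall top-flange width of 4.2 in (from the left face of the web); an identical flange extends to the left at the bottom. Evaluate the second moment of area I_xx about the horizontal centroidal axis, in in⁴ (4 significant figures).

I_xx ≈ 21.88 in⁴

Treat the section as a set of non-overlapping primitives; coordinates are from the bounding-box lower-left.
Web: 0.4 × 5.6, A = 2.24 in², y = 2.8 in, Ī = 5.85387 in⁴.
Top flange (beyond web): 3.8 × 0.3, A = 1.14 in², y = 5.45 in, Ī = 0.00855 in⁴.
Bottom flange (beyond web): 3.8 × 0.3, A = 1.14 in², y = 0.15 in, Ī = 0.00855 in⁴.
Centroid: ȳ = ΣA·y / ΣA = 2.8 in.
Transfer each piece to the horizontal centroidal axis using Ī + A·d² with d = y − 2.8:
  web: d = 0 in → contributes +5.85387 in⁴
  top flange (beyond web): d = 2.65 in → contributes +8.0142 in⁴
  bottom flange (beyond web): d = -2.65 in → contributes +8.0142 in⁴
Total I = 21.8823 in⁴.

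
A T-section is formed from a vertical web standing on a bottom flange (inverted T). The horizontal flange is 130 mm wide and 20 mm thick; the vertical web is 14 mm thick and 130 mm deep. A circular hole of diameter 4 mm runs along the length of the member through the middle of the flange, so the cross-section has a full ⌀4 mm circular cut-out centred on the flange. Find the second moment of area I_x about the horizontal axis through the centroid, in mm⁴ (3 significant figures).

I_x ≈ 8.66 × 10⁶ mm⁴

Split into non-overlapping primitives; take the origin at the lower-left of the bounding box.
Flange: 130 × 20, A = 2 600 mm², y = 10 mm, Ī = 86 667 mm⁴.
Web: 14 × 130, A = 1 820 mm², y = 85 mm, Ī = 2 563 167 mm⁴.
Hole (subtracted): ⌀4, A = 12.566 mm², y = 10 mm, Ī = 12.566 mm⁴.
Centroid: ȳ = ΣA·y / ΣA = 40.97 mm.
Transfer each piece to the horizontal axis through the centroid using Ī + A·d² with d = y − 40.97:
  flange: d = -30.97 mm → contributes +2 580 498 mm⁴
  web: d = 44.03 mm → contributes +6 091 428 mm⁴
  hole: d = -30.97 mm → contributes −12 066 mm⁴
Total I = 8 659 861 mm⁴.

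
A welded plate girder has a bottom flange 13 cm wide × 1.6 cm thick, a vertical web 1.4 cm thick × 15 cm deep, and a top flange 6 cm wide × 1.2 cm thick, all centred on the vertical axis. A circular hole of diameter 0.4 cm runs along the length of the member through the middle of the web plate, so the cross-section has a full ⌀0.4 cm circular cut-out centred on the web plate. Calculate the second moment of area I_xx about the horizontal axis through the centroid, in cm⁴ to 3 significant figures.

Decompose the section into non-overlapping parts with the origin at the bottom-left of its bounding rectangle.
Bottom plate: 13 × 1.6, A = 20.8 cm², y = 0.8 cm, Ī = 4.4373 cm⁴.
Web plate: 1.4 × 15, A = 21 cm², y = 9.1 cm, Ī = 393.75 cm⁴.
Top plate: 6 × 1.2, A = 7.2 cm², y = 17.2 cm, Ī = 0.864 cm⁴.
Hole (subtracted): ⌀0.4, A = 0.12566 cm², y = 9.1 cm, Ī = 0.0012566 cm⁴.
Centroid: ȳ = ΣA·y / ΣA = 6.7609 cm.
Transfer each piece to the horizontal axis through the centroid using Ī + A·d² with d = y − 6.7609:
  bottom plate: d = -5.9609 cm → contributes +743.52 cm⁴
  web plate: d = 2.3391 cm → contributes +508.65 cm⁴
  top plate: d = 10.439 cm → contributes +785.48 cm⁴
  hole: d = 2.3391 cm → contributes −0.68879 cm⁴
Total I = 2 037 cm⁴.

I_xx ≈ 2040 cm⁴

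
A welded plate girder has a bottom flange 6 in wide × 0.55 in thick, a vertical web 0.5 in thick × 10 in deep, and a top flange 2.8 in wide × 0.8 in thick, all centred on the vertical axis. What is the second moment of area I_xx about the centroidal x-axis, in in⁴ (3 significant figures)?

I_xx ≈ 196 in⁴

Decompose the section into non-overlapping parts with the origin at the bottom-left of its bounding rectangle.
Bottom plate: 6 × 0.55, A = 3.3 in², y = 0.275 in, Ī = 0.083188 in⁴.
Web plate: 0.5 × 10, A = 5 in², y = 5.55 in, Ī = 41.667 in⁴.
Top plate: 2.8 × 0.8, A = 2.24 in², y = 10.95 in, Ī = 0.11947 in⁴.
Centroid: ȳ = ΣA·y / ΣA = 5.0461 in.
Transfer each piece to the centroidal x-axis using Ī + A·d² with d = y − 5.0461:
  bottom plate: d = -4.7711 in → contributes +75.201 in⁴
  web plate: d = 0.50394 in → contributes +42.936 in⁴
  top plate: d = 5.9039 in → contributes +78.198 in⁴
Total I = 196.34 in⁴.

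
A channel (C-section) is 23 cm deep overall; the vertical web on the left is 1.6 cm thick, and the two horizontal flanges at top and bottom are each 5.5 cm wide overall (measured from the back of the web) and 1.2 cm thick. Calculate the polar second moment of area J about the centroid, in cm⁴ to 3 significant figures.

J ≈ 2810 cm⁴

Decompose the section into non-overlapping parts with the origin at the bottom-left of its bounding rectangle.
Web: 1.6 × 23, A = 36.8 cm², y = 11.5 cm, Ī = 1622.3 cm⁴.
Top flange (beyond web): 3.9 × 1.2, A = 4.68 cm², y = 22.4 cm, Ī = 0.5616 cm⁴.
Bottom flange (beyond web): 3.9 × 1.2, A = 4.68 cm², y = 0.6 cm, Ī = 0.5616 cm⁴.
By symmetry the centroid is at mid-height, ȳ = 11.5 cm.
Transfer each piece to the centroidal x-axis using Ī + A·d² with d = y − 11.5:
  web: d = 0 cm → contributes +1622.3 cm⁴
  top flange (beyond web): d = 10.9 cm → contributes +556.59 cm⁴
  bottom flange (beyond web): d = -10.9 cm → contributes +556.59 cm⁴
Total I = 2735.5 cm⁴.
For the y-axis: x̄ = 1.3576 cm.
Repeating about the centroidal y-axis gives I_y = 76.146 cm⁴.
Polar second moment: J = I_x + I_y = 2811.6 cm⁴.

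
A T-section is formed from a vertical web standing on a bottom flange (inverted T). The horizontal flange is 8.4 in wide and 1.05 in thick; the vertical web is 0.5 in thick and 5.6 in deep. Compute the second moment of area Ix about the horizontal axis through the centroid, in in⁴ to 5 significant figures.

Treat the section as a set of non-overlapping primitives; coordinates are from the bounding-box lower-left.
Flange: 8.4 × 1.05, A = 8.82 in², y = 0.525 in, Ī = 0.8103375 in⁴.
Web: 0.5 × 5.6, A = 2.8 in², y = 3.85 in, Ī = 7.317333 in⁴.
Centroid: ȳ = ΣA·y / ΣA = 1.326205 in.
Transfer each piece to the horizontal axis through the centroid using Ī + A·d² with d = y − 1.326205:
  flange: d = -0.8012048 in → contributes +6.472153 in⁴
  web: d = 2.523795 in → contributes +25.15205 in⁴
Total I = 31.6242 in⁴.

Ix ≈ 31.624 in⁴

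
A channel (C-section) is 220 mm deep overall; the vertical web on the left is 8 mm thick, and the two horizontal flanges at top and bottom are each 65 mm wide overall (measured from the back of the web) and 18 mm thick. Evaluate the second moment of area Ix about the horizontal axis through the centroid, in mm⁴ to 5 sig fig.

Ix ≈ 2.8087 × 10⁷ mm⁴

Treat the section as a set of non-overlapping primitives; coordinates are from the bounding-box lower-left.
Web: 8 × 220, A = 1 760 mm², y = 110 mm, Ī = 7 098 667 mm⁴.
Top flange (beyond web): 57 × 18, A = 1 026 mm², y = 211 mm, Ī = 27 702 mm⁴.
Bottom flange (beyond web): 57 × 18, A = 1 026 mm², y = 9 mm, Ī = 27 702 mm⁴.
By symmetry the centroid is at mid-height, ȳ = 110 mm.
Transfer each piece to the horizontal axis through the centroid using Ī + A·d² with d = y − 110:
  web: d = 0 mm → contributes +7 098 667 mm⁴
  top flange (beyond web): d = 101 mm → contributes +10 493 928 mm⁴
  bottom flange (beyond web): d = -101 mm → contributes +10 493 928 mm⁴
Total I = 28 086 523 mm⁴.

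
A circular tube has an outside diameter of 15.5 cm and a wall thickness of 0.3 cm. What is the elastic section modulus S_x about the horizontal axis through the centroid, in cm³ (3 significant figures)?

S_x ≈ 53.4 cm³

Treat the section as a set of non-overlapping primitives; coordinates are from the bounding-box lower-left.
Outer circle: ⌀15.5, A = 188.69 cm², y = 7.75 cm, Ī = 2833.3 cm⁴.
Bore (subtracted): ⌀14.9, A = 174.37 cm², y = 7.75 cm, Ī = 2419.4 cm⁴.
By symmetry the centroid is at mid-height, ȳ = 7.75 cm.
All pieces are centred on the horizontal axis through the centroid, so I = ΣĪ (holes subtracted) = 413.89 cm⁴.
Extreme fibre distance c = 7.75 cm; S = I/c = 53.405 cm³.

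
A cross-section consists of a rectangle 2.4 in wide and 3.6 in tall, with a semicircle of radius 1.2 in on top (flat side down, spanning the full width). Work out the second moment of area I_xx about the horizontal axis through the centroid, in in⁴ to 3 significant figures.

Treat the section as a set of non-overlapping primitives; coordinates are from the bounding-box lower-left.
Rectangular body: 2.4 × 3.6, A = 8.64 in², y = 1.8 in, Ī = 9.3312 in⁴.
Semicircular cap: semicircle r = 1.2, A = 2.2619 in², y = 4.1093 in, Ī = 0.22759 in⁴.
Centroid: ȳ = ΣA·y / ΣA = 2.2791 in.
Transfer each piece to the horizontal axis through the centroid using Ī + A·d² with d = y − 2.2791:
  rectangular body: d = -0.47913 in → contributes +11.315 in⁴
  semicircular cap: d = 1.8302 in → contributes +7.804 in⁴
Total I = 19.119 in⁴.

I_xx ≈ 19.1 in⁴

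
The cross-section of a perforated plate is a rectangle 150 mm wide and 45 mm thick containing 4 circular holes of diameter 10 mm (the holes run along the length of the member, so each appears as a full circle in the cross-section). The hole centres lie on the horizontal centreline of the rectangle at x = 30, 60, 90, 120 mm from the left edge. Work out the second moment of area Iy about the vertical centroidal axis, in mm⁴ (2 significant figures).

Decompose the section into non-overlapping parts with the origin at the bottom-left of its bounding rectangle.
Plate: 150 × 45, A = 6 750 mm², x = 75 mm, Ī = 12 656 250 mm⁴.
Hole 1 (subtracted): ⌀10, A = 78.54 mm², x = 30 mm, Ī = 490.9 mm⁴.
Hole 2 (subtracted): ⌀10, A = 78.54 mm², x = 60 mm, Ī = 490.9 mm⁴.
Hole 3 (subtracted): ⌀10, A = 78.54 mm², x = 90 mm, Ī = 490.9 mm⁴.
Hole 4 (subtracted): ⌀10, A = 78.54 mm², x = 120 mm, Ī = 490.9 mm⁴.
By symmetry the centroid is at mid-width, x̄ = 75 mm.
Transfer each piece to the vertical centroidal axis using Ī + A·d² with d = x − 75:
  plate: d = 0 mm → contributes +12 656 250 mm⁴
  hole 1: d = -45 mm → contributes −159 534 mm⁴
  hole 2: d = -15 mm → contributes −18 162 mm⁴
  hole 3: d = 15 mm → contributes −18 162 mm⁴
  hole 4: d = 45 mm → contributes −159 534 mm⁴
Total I = 12 300 857 mm⁴.

Iy ≈ 1.2 × 10⁷ mm⁴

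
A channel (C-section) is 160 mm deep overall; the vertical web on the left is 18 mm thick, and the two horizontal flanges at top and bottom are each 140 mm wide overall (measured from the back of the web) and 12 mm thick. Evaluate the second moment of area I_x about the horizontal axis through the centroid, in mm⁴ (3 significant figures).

I_x ≈ 2.22 × 10⁷ mm⁴

Treat the section as a set of non-overlapping primitives; coordinates are from the bounding-box lower-left.
Web: 18 × 160, A = 2 880 mm², y = 80 mm, Ī = 6 144 000 mm⁴.
Top flange (beyond web): 122 × 12, A = 1 464 mm², y = 154 mm, Ī = 17 568 mm⁴.
Bottom flange (beyond web): 122 × 12, A = 1 464 mm², y = 6 mm, Ī = 17 568 mm⁴.
By symmetry the centroid is at mid-height, ȳ = 80 mm.
Transfer each piece to the horizontal axis through the centroid using Ī + A·d² with d = y − 80:
  web: d = 0 mm → contributes +6 144 000 mm⁴
  top flange (beyond web): d = 74 mm → contributes +8 034 432 mm⁴
  bottom flange (beyond web): d = -74 mm → contributes +8 034 432 mm⁴
Total I = 22 212 864 mm⁴.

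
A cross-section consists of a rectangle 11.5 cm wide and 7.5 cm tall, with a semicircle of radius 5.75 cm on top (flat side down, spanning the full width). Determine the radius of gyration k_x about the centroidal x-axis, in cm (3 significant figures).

Decompose the section into non-overlapping parts with the origin at the bottom-left of its bounding rectangle.
Rectangular body: 11.5 × 7.5, A = 86.25 cm², y = 3.75 cm, Ī = 404.3 cm⁴.
Semicircular cap: semicircle r = 5.75, A = 51.934 cm², y = 9.9404 cm, Ī = 119.98 cm⁴.
Centroid: ȳ = ΣA·y / ΣA = 6.0766 cm.
Transfer each piece to the centroidal x-axis using Ī + A·d² with d = y − 6.0766:
  rectangular body: d = -2.3266 cm → contributes +871.16 cm⁴
  semicircular cap: d = 3.8638 cm → contributes +895.31 cm⁴
Total I = 1766.5 cm⁴.
Radius of gyration: k = √(I/A) = √(1766.5 / 138.18) = 3.5754 cm.

k_x ≈ 3.58 cm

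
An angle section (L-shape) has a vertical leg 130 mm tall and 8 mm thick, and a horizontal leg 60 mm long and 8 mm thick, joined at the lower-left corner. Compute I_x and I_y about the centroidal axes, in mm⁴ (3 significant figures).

Split into non-overlapping primitives; take the origin at the lower-left of the bounding box.
Vertical leg: 8 × 130, A = 1 040 mm², y = 65 mm, Ī = 1 464 667 mm⁴.
Horizontal leg (remainder): 52 × 8, A = 416 mm², y = 4 mm, Ī = 2218.7 mm⁴.
Centroid: ȳ = ΣA·y / ΣA = 47.571 mm.
Transfer each piece to the centroidal x-axis using Ī + A·d² with d = y − 47.571:
  vertical leg: d = 17.429 mm → contributes +1 780 572 mm⁴
  horizontal leg (remainder): d = -43.571 mm → contributes +791 982 mm⁴
Total I = 2 572 554 mm⁴.
For the y-axis: x̄ = 12.571 mm.
Repeating about the centroidal y-axis gives I_y = 366 714 mm⁴.

I_x ≈ 2.57 × 10⁶ mm⁴, I_y ≈ 3.67 × 10⁵ mm⁴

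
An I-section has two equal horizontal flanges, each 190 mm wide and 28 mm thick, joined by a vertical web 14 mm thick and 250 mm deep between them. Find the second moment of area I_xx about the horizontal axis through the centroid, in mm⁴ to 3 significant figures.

Treat the section as a set of non-overlapping primitives; coordinates are from the bounding-box lower-left.
Bottom flange: 190 × 28, A = 5 320 mm², y = 14 mm, Ī = 347 573 mm⁴.
Web: 14 × 250, A = 3 500 mm², y = 153 mm, Ī = 18 229 167 mm⁴.
Top flange: 190 × 28, A = 5 320 mm², y = 292 mm, Ī = 347 573 mm⁴.
By symmetry the centroid is at mid-height, ȳ = 153 mm.
Transfer each piece to the horizontal axis through the centroid using Ī + A·d² with d = y − 153:
  bottom flange: d = -139 mm → contributes +103 135 293 mm⁴
  web: d = 0 mm → contributes +18 229 167 mm⁴
  top flange: d = 139 mm → contributes +103 135 293 mm⁴
Total I = 224 499 753 mm⁴.

I_xx ≈ 2.24 × 10⁸ mm⁴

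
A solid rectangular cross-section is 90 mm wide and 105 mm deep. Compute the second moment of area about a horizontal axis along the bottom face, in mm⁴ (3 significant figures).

I_base ≈ 3.47 × 10⁷ mm⁴

The section: 90 × 105, A = 9 450 mm², y = 52.5 mm, Ī = 8 682 188 mm⁴.
Transfer it to the base of the section using Ī + A·d² with d = y − 0:
  the section: d = 52.5 mm → contributes +34 728 750 mm⁴
Total I = 34 728 750 mm⁴.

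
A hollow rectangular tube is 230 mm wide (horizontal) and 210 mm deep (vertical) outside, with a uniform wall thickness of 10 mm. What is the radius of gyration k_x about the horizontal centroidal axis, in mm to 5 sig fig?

Treat the section as a set of non-overlapping primitives; coordinates are from the bounding-box lower-left.
Outer rectangle: 230 × 210, A = 48 300 mm², y = 105 mm, Ī = 177 502 500 mm⁴.
Inner void (subtracted): 210 × 190, A = 39 900 mm², y = 105 mm, Ī = 120 032 500 mm⁴.
By symmetry the centroid is at mid-height, ȳ = 105 mm.
All pieces are centred on the horizontal centroidal axis, so I = ΣĪ (holes subtracted) = 57 470 000 mm⁴.
Radius of gyration: k = √(I/A) = √(57 470 000 / 8 400) = 82.71437 mm.

k_x ≈ 82.714 mm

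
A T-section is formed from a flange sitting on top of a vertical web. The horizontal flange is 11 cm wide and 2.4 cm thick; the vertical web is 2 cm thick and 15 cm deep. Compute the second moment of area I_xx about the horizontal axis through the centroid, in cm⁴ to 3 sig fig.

I_xx ≈ 1640 cm⁴

Break the section into simple shapes (no overlaps), measuring from the bottom-left corner of the bounding box.
Flange: 11 × 2.4, A = 26.4 cm², y = 16.2 cm, Ī = 12.672 cm⁴.
Web: 2 × 15, A = 30 cm², y = 7.5 cm, Ī = 562.5 cm⁴.
Centroid: ȳ = ΣA·y / ΣA = 11.572 cm.
Transfer each piece to the horizontal axis through the centroid using Ī + A·d² with d = y − 11.572:
  flange: d = 4.6277 cm → contributes +578.03 cm⁴
  web: d = -4.0723 cm → contributes +1 060 cm⁴
Total I = 1638.1 cm⁴.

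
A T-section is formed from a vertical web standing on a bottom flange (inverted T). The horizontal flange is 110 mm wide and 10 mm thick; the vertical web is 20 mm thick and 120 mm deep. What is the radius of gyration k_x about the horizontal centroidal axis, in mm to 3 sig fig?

k_x ≈ 41.7 mm

Decompose the section into non-overlapping parts with the origin at the bottom-left of its bounding rectangle.
Flange: 110 × 10, A = 1 100 mm², y = 5 mm, Ī = 9166.7 mm⁴.
Web: 20 × 120, A = 2 400 mm², y = 70 mm, Ī = 2 880 000 mm⁴.
Centroid: ȳ = ΣA·y / ΣA = 49.571 mm.
Transfer each piece to the horizontal centroidal axis using Ī + A·d² with d = y − 49.571:
  flange: d = -44.571 mm → contributes +2 194 440 mm⁴
  web: d = 20.429 mm → contributes +3 881 584 mm⁴
Total I = 6 076 024 mm⁴.
Radius of gyration: k = √(I/A) = √(6 076 024 / 3 500) = 41.665 mm.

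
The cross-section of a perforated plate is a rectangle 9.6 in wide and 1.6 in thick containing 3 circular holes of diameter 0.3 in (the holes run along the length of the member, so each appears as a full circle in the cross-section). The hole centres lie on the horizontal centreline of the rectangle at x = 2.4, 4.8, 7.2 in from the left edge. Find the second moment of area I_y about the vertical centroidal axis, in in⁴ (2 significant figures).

Break the section into simple shapes (no overlaps), measuring from the bottom-left corner of the bounding box.
Plate: 9.6 × 1.6, A = 15.36 in², x = 4.8 in, Ī = 118 in⁴.
Hole 1 (subtracted): ⌀0.3, A = 0.07069 in², x = 2.4 in, Ī = 0.0003976 in⁴.
Hole 2 (subtracted): ⌀0.3, A = 0.07069 in², x = 4.8 in, Ī = 0.0003976 in⁴.
Hole 3 (subtracted): ⌀0.3, A = 0.07069 in², x = 7.2 in, Ī = 0.0003976 in⁴.
By symmetry the centroid is at mid-width, x̄ = 4.8 in.
Transfer each piece to the vertical centroidal axis using Ī + A·d² with d = x − 4.8:
  plate: d = 0 in → contributes +118 in⁴
  hole 1: d = -2.4 in → contributes −0.4075 in⁴
  hole 2: d = 0 in → contributes −0.0003976 in⁴
  hole 3: d = 2.4 in → contributes −0.4075 in⁴
Total I = 117.1 in⁴.

I_y ≈ 120 in⁴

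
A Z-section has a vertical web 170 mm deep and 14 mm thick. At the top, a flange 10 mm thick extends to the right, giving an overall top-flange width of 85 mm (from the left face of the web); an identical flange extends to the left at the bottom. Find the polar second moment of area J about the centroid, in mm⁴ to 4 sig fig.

Break the section into simple shapes (no overlaps), measuring from the bottom-left corner of the bounding box.
Web: 14 × 170, A = 2 380 mm², y = 85 mm, Ī = 5 731 833 mm⁴.
Top flange (beyond web): 71 × 10, A = 710 mm², y = 165 mm, Ī = 5916.67 mm⁴.
Bottom flange (beyond web): 71 × 10, A = 710 mm², y = 5 mm, Ī = 5916.67 mm⁴.
Centroid: ȳ = ΣA·y / ΣA = 85 mm.
Transfer each piece to the centroidal x-axis using Ī + A·d² with d = y − 85:
  web: d = 0 mm → contributes +5 731 833 mm⁴
  top flange (beyond web): d = 80 mm → contributes +4 549 917 mm⁴
  bottom flange (beyond web): d = -80 mm → contributes +4 549 917 mm⁴
Total I = 14 831 667 mm⁴.
For the y-axis: x̄ = 78 mm.
Repeating about the centroidal y-axis gives I_y = 3 200 267 mm⁴.
Polar second moment: J = I_x + I_y = 18 031 933 mm⁴.

J ≈ 1.803 × 10⁷ mm⁴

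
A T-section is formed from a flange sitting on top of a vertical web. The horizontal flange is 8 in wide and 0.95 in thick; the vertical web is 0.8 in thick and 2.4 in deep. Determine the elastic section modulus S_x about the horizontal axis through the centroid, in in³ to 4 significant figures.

Break the section into simple shapes (no overlaps), measuring from the bottom-left corner of the bounding box.
Flange: 8 × 0.95, A = 7.6 in², y = 2.875 in, Ī = 0.571583 in⁴.
Web: 0.8 × 2.4, A = 1.92 in², y = 1.2 in, Ī = 0.9216 in⁴.
Centroid: ȳ = ΣA·y / ΣA = 2.53718 in.
Transfer each piece to the horizontal axis through the centroid using Ī + A·d² with d = y − 2.53718:
  flange: d = 0.337815 in → contributes +1.43889 in⁴
  web: d = -1.33718 in → contributes +4.35468 in⁴
Total I = 5.79357 in⁴.
Extreme fibre distance c = 2.53718 in; S = I/c = 2.28346 in³.

S_x ≈ 2.283 in³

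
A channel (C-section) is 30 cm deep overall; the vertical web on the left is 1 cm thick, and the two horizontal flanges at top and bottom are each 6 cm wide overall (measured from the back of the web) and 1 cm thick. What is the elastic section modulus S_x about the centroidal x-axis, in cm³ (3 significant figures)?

S_x ≈ 290 cm³

Split into non-overlapping primitives; take the origin at the lower-left of the bounding box.
Web: 1 × 30, A = 30 cm², y = 15 cm, Ī = 2 250 cm⁴.
Top flange (beyond web): 5 × 1, A = 5 cm², y = 29.5 cm, Ī = 0.41667 cm⁴.
Bottom flange (beyond web): 5 × 1, A = 5 cm², y = 0.5 cm, Ī = 0.41667 cm⁴.
By symmetry the centroid is at mid-height, ȳ = 15 cm.
Transfer each piece to the centroidal x-axis using Ī + A·d² with d = y − 15:
  web: d = 0 cm → contributes +2 250 cm⁴
  top flange (beyond web): d = 14.5 cm → contributes +1051.7 cm⁴
  bottom flange (beyond web): d = -14.5 cm → contributes +1051.7 cm⁴
Total I = 4353.3 cm⁴.
Extreme fibre distance c = 15 cm; S = I/c = 290.22 cm³.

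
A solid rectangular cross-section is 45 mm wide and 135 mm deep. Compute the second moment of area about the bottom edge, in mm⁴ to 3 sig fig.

I_base ≈ 3.69 × 10⁷ mm⁴

The section: 45 × 135, A = 6 075 mm², y = 67.5 mm, Ī = 9 226 406 mm⁴.
Transfer it to the base of the section using Ī + A·d² with d = y − 0:
  the section: d = 67.5 mm → contributes +36 905 625 mm⁴
Total I = 36 905 625 mm⁴.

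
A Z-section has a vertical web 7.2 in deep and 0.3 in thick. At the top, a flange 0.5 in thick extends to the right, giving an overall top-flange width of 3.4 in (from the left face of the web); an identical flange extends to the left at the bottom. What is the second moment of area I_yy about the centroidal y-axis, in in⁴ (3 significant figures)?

I_yy ≈ 11.5 in⁴

Break the section into simple shapes (no overlaps), measuring from the bottom-left corner of the bounding box.
Web: 0.3 × 7.2, A = 2.16 in², x = 3.25 in, Ī = 0.0162 in⁴.
Top flange (beyond web): 3.1 × 0.5, A = 1.55 in², x = 4.95 in, Ī = 1.2413 in⁴.
Bottom flange (beyond web): 3.1 × 0.5, A = 1.55 in², x = 1.55 in, Ī = 1.2413 in⁴.
Centroid: x̄ = ΣA·x / ΣA = 3.25 in.
Transfer each piece to the centroidal y-axis using Ī + A·d² with d = x − 3.25:
  web: d = 0 in → contributes +0.0162 in⁴
  top flange (beyond web): d = 1.7 in → contributes +5.7208 in⁴
  bottom flange (beyond web): d = -1.7 in → contributes +5.7208 in⁴
Total I = 11.458 in⁴.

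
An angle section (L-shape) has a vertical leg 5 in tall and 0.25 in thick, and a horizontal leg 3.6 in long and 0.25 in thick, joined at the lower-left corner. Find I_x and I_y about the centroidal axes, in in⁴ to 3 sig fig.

I_x ≈ 5.44 in⁴, I_y ≈ 2.41 in⁴

Decompose the section into non-overlapping parts with the origin at the bottom-left of its bounding rectangle.
Vertical leg: 0.25 × 5, A = 1.25 in², y = 2.5 in, Ī = 2.6042 in⁴.
Horizontal leg (remainder): 3.35 × 0.25, A = 0.8375 in², y = 0.125 in, Ī = 0.004362 in⁴.
Centroid: ȳ = ΣA·y / ΣA = 1.5472 in.
Transfer each piece to the centroidal x-axis using Ī + A·d² with d = y − 1.5472:
  vertical leg: d = 0.95284 in → contributes +3.7391 in⁴
  horizontal leg (remainder): d = -1.4222 in → contributes +1.6982 in⁴
Total I = 5.4373 in⁴.
For the y-axis: x̄ = 0.84716 in.
Repeating about the centroidal y-axis gives I_y = 2.4146 in⁴.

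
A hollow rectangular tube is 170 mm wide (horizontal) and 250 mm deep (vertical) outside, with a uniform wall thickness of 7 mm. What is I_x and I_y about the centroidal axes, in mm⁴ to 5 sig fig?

I_x ≈ 5.0479 × 10⁷ mm⁴, I_y ≈ 2.7691 × 10⁷ mm⁴

Split into non-overlapping primitives; take the origin at the lower-left of the bounding box.
Outer rectangle: 170 × 250, A = 42 500 mm², y = 125 mm, Ī = 221 354 167 mm⁴.
Inner void (subtracted): 156 × 236, A = 36 816 mm², y = 125 mm, Ī = 170 875 328 mm⁴.
By symmetry the centroid is at mid-height, ȳ = 125 mm.
All pieces are centred on the centroidal x-axis, so I = ΣĪ (holes subtracted) = 50 478 839 mm⁴.
Repeating about the centroidal y-axis gives I_y = 27 691 319 mm⁴.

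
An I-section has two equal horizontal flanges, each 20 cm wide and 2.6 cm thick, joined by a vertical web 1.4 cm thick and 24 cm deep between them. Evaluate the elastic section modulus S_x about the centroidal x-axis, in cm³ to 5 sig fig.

S_x ≈ 1374.5 cm³

Decompose the section into non-overlapping parts with the origin at the bottom-left of its bounding rectangle.
Bottom flange: 20 × 2.6, A = 52 cm², y = 1.3 cm, Ī = 29.29333 cm⁴.
Web: 1.4 × 24, A = 33.6 cm², y = 14.6 cm, Ī = 1612.8 cm⁴.
Top flange: 20 × 2.6, A = 52 cm², y = 27.9 cm, Ī = 29.29333 cm⁴.
By symmetry the centroid is at mid-height, ȳ = 14.6 cm.
Transfer each piece to the centroidal x-axis using Ī + A·d² with d = y − 14.6:
  bottom flange: d = -13.3 cm → contributes +9227.573 cm⁴
  web: d = 0 cm → contributes +1612.8 cm⁴
  top flange: d = 13.3 cm → contributes +9227.573 cm⁴
Total I = 20067.95 cm⁴.
Extreme fibre distance c = 14.6 cm; S = I/c = 1374.517 cm³.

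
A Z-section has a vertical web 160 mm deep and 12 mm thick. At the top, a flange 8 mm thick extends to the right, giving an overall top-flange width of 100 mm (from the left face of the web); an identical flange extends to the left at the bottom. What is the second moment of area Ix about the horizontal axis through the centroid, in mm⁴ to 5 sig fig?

Treat the section as a set of non-overlapping primitives; coordinates are from the bounding-box lower-left.
Web: 12 × 160, A = 1 920 mm², y = 80 mm, Ī = 4 096 000 mm⁴.
Top flange (beyond web): 88 × 8, A = 704 mm², y = 156 mm, Ī = 3754.667 mm⁴.
Bottom flange (beyond web): 88 × 8, A = 704 mm², y = 4 mm, Ī = 3754.667 mm⁴.
Centroid: ȳ = ΣA·y / ΣA = 80 mm.
Transfer each piece to the horizontal axis through the centroid using Ī + A·d² with d = y − 80:
  web: d = 0 mm → contributes +4 096 000 mm⁴
  top flange (beyond web): d = 76 mm → contributes +4 070 059 mm⁴
  bottom flange (beyond web): d = -76 mm → contributes +4 070 059 mm⁴
Total I = 12 236 117 mm⁴.

Ix ≈ 1.2236 × 10⁷ mm⁴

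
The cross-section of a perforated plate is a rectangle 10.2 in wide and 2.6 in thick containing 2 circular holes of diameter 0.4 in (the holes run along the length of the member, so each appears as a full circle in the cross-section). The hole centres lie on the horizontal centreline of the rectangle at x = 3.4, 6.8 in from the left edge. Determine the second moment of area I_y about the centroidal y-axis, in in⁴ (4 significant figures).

Treat the section as a set of non-overlapping primitives; coordinates are from the bounding-box lower-left.
Plate: 10.2 × 2.6, A = 26.52 in², x = 5.1 in, Ī = 229.928 in⁴.
Hole 1 (subtracted): ⌀0.4, A = 0.125664 in², x = 3.4 in, Ī = 0.00125664 in⁴.
Hole 2 (subtracted): ⌀0.4, A = 0.125664 in², x = 6.8 in, Ī = 0.00125664 in⁴.
By symmetry the centroid is at mid-width, x̄ = 5.1 in.
Transfer each piece to the centroidal y-axis using Ī + A·d² with d = x − 5.1:
  plate: d = 0 in → contributes +229.928 in⁴
  hole 1: d = -1.7 in → contributes −0.364425 in⁴
  hole 2: d = 1.7 in → contributes −0.364425 in⁴
Total I = 229.2 in⁴.

I_y ≈ 229.2 in⁴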